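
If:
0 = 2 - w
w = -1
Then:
No Solution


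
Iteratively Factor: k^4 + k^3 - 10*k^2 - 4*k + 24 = (k + 2)*(k^3 - k^2 - 8*k + 12) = (k - 2)*(k + 2)*(k^2 + k - 6) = (k - 2)^2*(k + 2)*(k + 3)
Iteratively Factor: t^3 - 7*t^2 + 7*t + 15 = (t + 1)*(t^2 - 8*t + 15) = (t - 3)*(t + 1)*(t - 5)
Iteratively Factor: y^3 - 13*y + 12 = (y - 3)*(y^2 + 3*y - 4) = (y - 3)*(y - 1)*(y + 4)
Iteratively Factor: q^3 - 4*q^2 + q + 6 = (q + 1)*(q^2 - 5*q + 6) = (q - 3)*(q + 1)*(q - 2)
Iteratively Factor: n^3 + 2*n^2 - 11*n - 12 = (n - 3)*(n^2 + 5*n + 4) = (n - 3)*(n + 4)*(n + 1)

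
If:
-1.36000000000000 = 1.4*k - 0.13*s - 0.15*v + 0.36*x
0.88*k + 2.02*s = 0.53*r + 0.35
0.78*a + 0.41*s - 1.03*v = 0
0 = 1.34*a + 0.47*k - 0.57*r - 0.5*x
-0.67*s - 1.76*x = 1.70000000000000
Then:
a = -4.22549885496958*x - 5.00652338154347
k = -0.955945158301142*x - 1.72146621388121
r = -11.5990573509838*x - 13.1891762312148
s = -2.62686567164179*x - 2.53731343283582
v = -4.24553789538777*x - 4.80134635443358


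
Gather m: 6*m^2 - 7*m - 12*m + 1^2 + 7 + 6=6*m^2 - 19*m + 14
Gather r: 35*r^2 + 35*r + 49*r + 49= 35*r^2 + 84*r + 49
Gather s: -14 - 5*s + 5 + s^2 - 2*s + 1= s^2 - 7*s - 8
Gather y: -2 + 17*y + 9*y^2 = 9*y^2 + 17*y - 2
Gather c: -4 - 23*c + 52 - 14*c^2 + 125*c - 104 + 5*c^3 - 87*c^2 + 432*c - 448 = 5*c^3 - 101*c^2 + 534*c - 504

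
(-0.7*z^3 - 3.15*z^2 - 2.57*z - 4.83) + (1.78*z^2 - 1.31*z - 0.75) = -0.7*z^3 - 1.37*z^2 - 3.88*z - 5.58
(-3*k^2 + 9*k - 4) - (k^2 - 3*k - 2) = -4*k^2 + 12*k - 2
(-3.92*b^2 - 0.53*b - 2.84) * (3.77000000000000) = -14.7784*b^2 - 1.9981*b - 10.7068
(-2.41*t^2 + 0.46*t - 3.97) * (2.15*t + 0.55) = -5.1815*t^3 - 0.3365*t^2 - 8.2825*t - 2.1835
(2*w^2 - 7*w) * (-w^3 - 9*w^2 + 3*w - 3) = -2*w^5 - 11*w^4 + 69*w^3 - 27*w^2 + 21*w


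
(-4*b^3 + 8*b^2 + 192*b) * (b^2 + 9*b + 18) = -4*b^5 - 28*b^4 + 192*b^3 + 1872*b^2 + 3456*b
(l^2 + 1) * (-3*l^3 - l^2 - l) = -3*l^5 - l^4 - 4*l^3 - l^2 - l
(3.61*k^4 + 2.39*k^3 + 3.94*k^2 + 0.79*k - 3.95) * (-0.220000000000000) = -0.7942*k^4 - 0.5258*k^3 - 0.8668*k^2 - 0.1738*k + 0.869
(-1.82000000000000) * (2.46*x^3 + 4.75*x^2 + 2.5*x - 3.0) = -4.4772*x^3 - 8.645*x^2 - 4.55*x + 5.46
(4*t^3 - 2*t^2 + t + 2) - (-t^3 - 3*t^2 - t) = 5*t^3 + t^2 + 2*t + 2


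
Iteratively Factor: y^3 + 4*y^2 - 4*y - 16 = (y + 4)*(y^2 - 4) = (y - 2)*(y + 4)*(y + 2)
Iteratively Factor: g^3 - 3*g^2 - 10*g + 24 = (g - 2)*(g^2 - g - 12) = (g - 4)*(g - 2)*(g + 3)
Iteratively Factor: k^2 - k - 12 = (k - 4)*(k + 3)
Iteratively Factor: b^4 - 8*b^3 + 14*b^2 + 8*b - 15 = (b + 1)*(b^3 - 9*b^2 + 23*b - 15) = (b - 3)*(b + 1)*(b^2 - 6*b + 5) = (b - 5)*(b - 3)*(b + 1)*(b - 1)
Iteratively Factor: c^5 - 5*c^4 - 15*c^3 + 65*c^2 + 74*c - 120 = (c + 2)*(c^4 - 7*c^3 - c^2 + 67*c - 60) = (c - 1)*(c + 2)*(c^3 - 6*c^2 - 7*c + 60) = (c - 5)*(c - 1)*(c + 2)*(c^2 - c - 12) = (c - 5)*(c - 1)*(c + 2)*(c + 3)*(c - 4)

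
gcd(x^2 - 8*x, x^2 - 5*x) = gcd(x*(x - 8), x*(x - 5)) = x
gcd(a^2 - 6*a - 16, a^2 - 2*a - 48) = a - 8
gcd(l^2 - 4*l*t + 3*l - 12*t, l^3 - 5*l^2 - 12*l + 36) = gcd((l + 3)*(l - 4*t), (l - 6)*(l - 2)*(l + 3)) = l + 3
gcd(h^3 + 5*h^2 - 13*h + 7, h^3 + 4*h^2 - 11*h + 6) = h^2 - 2*h + 1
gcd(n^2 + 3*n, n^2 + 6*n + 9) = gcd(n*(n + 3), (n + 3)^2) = n + 3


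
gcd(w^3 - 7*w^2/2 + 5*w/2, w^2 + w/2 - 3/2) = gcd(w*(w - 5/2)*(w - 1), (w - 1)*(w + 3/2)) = w - 1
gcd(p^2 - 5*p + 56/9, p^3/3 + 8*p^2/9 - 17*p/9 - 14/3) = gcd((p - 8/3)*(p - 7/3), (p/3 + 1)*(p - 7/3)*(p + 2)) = p - 7/3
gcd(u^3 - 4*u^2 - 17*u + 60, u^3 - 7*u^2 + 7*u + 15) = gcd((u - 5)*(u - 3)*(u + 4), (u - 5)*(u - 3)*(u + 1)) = u^2 - 8*u + 15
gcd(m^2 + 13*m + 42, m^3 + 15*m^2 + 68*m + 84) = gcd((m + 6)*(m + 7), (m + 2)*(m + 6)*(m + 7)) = m^2 + 13*m + 42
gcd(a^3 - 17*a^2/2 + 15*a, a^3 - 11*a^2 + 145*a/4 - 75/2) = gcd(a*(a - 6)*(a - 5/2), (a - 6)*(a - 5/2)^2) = a^2 - 17*a/2 + 15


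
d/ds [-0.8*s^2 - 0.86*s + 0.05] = -1.6*s - 0.86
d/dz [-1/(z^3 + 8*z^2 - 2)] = z*(3*z + 16)/(z^3 + 8*z^2 - 2)^2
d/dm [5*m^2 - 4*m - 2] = 10*m - 4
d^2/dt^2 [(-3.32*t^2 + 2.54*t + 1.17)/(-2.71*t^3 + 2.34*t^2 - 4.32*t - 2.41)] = (48.7648239999999*t^6 - 111.924084*t^5 - 239.675652*t^4 - 86.0755600000001*t^3 + 190.78152*t^2 + 30.867642*t + 34.588468)/(19.902511*t^9 - 51.555582*t^8 + 139.696164*t^7 - 124.084149*t^6 + 130.992444*t^5 + 77.864652*t^4 - 18.331827*t^3 + 94.15629*t^2 + 75.272976*t + 13.997521)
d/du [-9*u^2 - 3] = -18*u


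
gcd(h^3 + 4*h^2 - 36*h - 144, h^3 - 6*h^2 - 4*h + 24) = h - 6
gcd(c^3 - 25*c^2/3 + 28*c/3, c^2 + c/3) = c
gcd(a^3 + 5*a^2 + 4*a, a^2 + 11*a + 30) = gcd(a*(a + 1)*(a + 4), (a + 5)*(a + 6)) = 1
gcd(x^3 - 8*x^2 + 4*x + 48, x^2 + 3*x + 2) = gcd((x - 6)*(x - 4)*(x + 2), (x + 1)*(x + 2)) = x + 2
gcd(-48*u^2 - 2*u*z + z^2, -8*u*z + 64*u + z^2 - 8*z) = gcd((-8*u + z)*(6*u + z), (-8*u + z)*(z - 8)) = -8*u + z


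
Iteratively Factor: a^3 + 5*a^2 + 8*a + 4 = (a + 1)*(a^2 + 4*a + 4) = (a + 1)*(a + 2)*(a + 2)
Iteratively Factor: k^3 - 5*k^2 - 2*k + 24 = (k + 2)*(k^2 - 7*k + 12) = (k - 3)*(k + 2)*(k - 4)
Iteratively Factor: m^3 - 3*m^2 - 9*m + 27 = (m - 3)*(m^2 - 9) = (m - 3)^2*(m + 3)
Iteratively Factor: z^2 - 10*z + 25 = (z - 5)*(z - 5)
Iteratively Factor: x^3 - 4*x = (x)*(x^2 - 4) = x*(x + 2)*(x - 2)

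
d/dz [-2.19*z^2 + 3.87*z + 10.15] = 3.87 - 4.38*z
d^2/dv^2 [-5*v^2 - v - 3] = -10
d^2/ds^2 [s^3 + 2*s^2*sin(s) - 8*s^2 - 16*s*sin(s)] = -2*s^2*sin(s) + 16*s*sin(s) + 8*s*cos(s) + 6*s + 4*sin(s) - 32*cos(s) - 16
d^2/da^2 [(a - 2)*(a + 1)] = 2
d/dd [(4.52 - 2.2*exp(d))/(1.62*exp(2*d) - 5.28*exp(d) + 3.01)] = (3.564*exp(2*d) - 14.6448*exp(d) + 17.2436)*exp(d)/(2.6244*exp(4*d) - 17.1072*exp(3*d) + 37.6308*exp(2*d) - 31.7856*exp(d) + 9.0601)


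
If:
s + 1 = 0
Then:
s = -1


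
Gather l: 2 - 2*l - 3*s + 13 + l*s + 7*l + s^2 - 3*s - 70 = l*(s + 5) + s^2 - 6*s - 55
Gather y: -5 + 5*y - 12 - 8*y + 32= 15 - 3*y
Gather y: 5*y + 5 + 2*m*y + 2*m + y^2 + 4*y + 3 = 2*m + y^2 + y*(2*m + 9) + 8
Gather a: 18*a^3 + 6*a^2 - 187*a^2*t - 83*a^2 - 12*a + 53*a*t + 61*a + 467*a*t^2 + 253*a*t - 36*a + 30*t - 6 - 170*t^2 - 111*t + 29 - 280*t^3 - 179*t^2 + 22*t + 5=18*a^3 + a^2*(-187*t - 77) + a*(467*t^2 + 306*t + 13) - 280*t^3 - 349*t^2 - 59*t + 28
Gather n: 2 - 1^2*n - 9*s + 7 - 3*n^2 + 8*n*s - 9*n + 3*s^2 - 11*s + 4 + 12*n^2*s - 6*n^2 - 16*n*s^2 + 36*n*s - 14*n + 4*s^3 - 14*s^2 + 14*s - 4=n^2*(12*s - 9) + n*(-16*s^2 + 44*s - 24) + 4*s^3 - 11*s^2 - 6*s + 9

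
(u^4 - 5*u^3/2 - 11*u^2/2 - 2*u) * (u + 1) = u^5 - 3*u^4/2 - 8*u^3 - 15*u^2/2 - 2*u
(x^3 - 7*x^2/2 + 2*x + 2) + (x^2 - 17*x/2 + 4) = x^3 - 5*x^2/2 - 13*x/2 + 6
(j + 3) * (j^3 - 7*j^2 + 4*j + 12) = j^4 - 4*j^3 - 17*j^2 + 24*j + 36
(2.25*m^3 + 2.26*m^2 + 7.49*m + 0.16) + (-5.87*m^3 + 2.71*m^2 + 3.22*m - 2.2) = -3.62*m^3 + 4.97*m^2 + 10.71*m - 2.04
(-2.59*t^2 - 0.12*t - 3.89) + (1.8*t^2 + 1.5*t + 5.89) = -0.79*t^2 + 1.38*t + 2.0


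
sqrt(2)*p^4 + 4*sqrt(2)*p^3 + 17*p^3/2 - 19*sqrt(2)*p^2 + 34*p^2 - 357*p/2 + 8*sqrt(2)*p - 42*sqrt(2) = (p - 3)*(p + 7)*(p + 4*sqrt(2))*(sqrt(2)*p + 1/2)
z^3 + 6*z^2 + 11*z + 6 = (z + 1)*(z + 2)*(z + 3)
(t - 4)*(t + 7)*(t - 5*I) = t^3 + 3*t^2 - 5*I*t^2 - 28*t - 15*I*t + 140*I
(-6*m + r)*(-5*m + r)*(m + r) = 30*m^3 + 19*m^2*r - 10*m*r^2 + r^3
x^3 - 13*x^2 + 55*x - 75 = (x - 5)^2*(x - 3)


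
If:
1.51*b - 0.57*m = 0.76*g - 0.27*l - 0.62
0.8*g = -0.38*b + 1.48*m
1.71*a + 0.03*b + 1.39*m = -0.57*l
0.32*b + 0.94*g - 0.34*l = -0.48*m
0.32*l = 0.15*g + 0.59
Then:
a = -0.98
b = -0.31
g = 0.74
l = 2.19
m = 0.32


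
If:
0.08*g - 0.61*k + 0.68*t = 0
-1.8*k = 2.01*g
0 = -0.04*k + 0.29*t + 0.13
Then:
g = 0.46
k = -0.52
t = -0.52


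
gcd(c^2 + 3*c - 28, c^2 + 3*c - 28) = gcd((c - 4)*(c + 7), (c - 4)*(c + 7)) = c^2 + 3*c - 28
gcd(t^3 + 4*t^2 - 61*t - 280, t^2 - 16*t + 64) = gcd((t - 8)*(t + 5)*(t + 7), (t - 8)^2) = t - 8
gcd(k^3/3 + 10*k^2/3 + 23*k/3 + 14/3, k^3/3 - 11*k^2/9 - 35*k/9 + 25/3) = 1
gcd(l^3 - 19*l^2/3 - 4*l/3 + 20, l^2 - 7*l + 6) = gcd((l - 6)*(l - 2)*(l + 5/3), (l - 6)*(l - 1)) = l - 6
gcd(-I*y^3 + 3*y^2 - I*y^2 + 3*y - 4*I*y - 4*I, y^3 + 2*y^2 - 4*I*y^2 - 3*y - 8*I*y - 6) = y - I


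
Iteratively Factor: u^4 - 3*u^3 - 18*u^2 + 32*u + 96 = (u + 2)*(u^3 - 5*u^2 - 8*u + 48) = (u + 2)*(u + 3)*(u^2 - 8*u + 16) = (u - 4)*(u + 2)*(u + 3)*(u - 4)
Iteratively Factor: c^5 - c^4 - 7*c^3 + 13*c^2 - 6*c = (c - 2)*(c^4 + c^3 - 5*c^2 + 3*c) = c*(c - 2)*(c^3 + c^2 - 5*c + 3) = c*(c - 2)*(c + 3)*(c^2 - 2*c + 1) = c*(c - 2)*(c - 1)*(c + 3)*(c - 1)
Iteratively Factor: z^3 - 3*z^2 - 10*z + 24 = (z - 4)*(z^2 + z - 6) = (z - 4)*(z - 2)*(z + 3)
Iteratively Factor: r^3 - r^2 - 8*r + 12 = (r - 2)*(r^2 + r - 6) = (r - 2)*(r + 3)*(r - 2)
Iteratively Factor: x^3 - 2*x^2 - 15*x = (x + 3)*(x^2 - 5*x) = (x - 5)*(x + 3)*(x)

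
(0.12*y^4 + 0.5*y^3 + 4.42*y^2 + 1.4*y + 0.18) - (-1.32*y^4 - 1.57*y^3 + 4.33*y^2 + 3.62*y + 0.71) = 1.44*y^4 + 2.07*y^3 + 0.0899999999999999*y^2 - 2.22*y - 0.53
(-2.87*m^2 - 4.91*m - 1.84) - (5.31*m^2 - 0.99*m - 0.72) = -8.18*m^2 - 3.92*m - 1.12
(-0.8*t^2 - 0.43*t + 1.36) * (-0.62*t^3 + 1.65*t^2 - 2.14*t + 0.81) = 0.496*t^5 - 1.0534*t^4 + 0.1593*t^3 + 2.5162*t^2 - 3.2587*t + 1.1016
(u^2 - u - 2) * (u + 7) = u^3 + 6*u^2 - 9*u - 14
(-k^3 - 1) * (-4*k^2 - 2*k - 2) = 4*k^5 + 2*k^4 + 2*k^3 + 4*k^2 + 2*k + 2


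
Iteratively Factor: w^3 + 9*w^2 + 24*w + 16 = (w + 4)*(w^2 + 5*w + 4) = (w + 4)^2*(w + 1)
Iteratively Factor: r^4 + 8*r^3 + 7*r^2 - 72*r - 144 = (r + 4)*(r^3 + 4*r^2 - 9*r - 36) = (r + 4)^2*(r^2 - 9) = (r - 3)*(r + 4)^2*(r + 3)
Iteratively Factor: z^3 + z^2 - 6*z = (z)*(z^2 + z - 6) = z*(z - 2)*(z + 3)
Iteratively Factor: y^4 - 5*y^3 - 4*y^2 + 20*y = (y - 2)*(y^3 - 3*y^2 - 10*y) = (y - 2)*(y + 2)*(y^2 - 5*y) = (y - 5)*(y - 2)*(y + 2)*(y)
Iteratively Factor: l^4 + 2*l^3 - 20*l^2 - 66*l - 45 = (l - 5)*(l^3 + 7*l^2 + 15*l + 9) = (l - 5)*(l + 3)*(l^2 + 4*l + 3) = (l - 5)*(l + 3)^2*(l + 1)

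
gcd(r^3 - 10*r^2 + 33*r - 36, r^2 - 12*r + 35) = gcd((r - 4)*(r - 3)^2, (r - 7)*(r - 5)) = 1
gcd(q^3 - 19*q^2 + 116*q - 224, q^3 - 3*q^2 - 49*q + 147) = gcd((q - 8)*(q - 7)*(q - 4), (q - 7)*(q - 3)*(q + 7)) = q - 7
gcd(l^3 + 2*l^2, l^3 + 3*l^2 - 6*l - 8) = 1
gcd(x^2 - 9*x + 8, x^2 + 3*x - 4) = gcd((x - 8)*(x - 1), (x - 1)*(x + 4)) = x - 1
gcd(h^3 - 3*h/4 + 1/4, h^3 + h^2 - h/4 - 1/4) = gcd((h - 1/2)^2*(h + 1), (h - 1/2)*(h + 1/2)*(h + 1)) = h^2 + h/2 - 1/2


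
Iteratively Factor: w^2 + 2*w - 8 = (w + 4)*(w - 2)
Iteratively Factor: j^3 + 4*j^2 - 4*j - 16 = (j + 2)*(j^2 + 2*j - 8) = (j + 2)*(j + 4)*(j - 2)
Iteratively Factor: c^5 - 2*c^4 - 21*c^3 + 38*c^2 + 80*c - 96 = (c - 4)*(c^4 + 2*c^3 - 13*c^2 - 14*c + 24) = (c - 4)*(c - 3)*(c^3 + 5*c^2 + 2*c - 8) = (c - 4)*(c - 3)*(c + 4)*(c^2 + c - 2) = (c - 4)*(c - 3)*(c - 1)*(c + 4)*(c + 2)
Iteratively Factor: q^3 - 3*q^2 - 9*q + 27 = (q - 3)*(q^2 - 9) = (q - 3)^2*(q + 3)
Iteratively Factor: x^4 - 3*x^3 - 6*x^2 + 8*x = (x - 4)*(x^3 + x^2 - 2*x) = (x - 4)*(x + 2)*(x^2 - x) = x*(x - 4)*(x + 2)*(x - 1)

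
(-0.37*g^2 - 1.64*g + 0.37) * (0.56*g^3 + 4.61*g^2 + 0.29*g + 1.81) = -0.2072*g^5 - 2.6241*g^4 - 7.4605*g^3 + 0.5604*g^2 - 2.8611*g + 0.6697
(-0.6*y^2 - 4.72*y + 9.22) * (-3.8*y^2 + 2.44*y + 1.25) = 2.28*y^4 + 16.472*y^3 - 47.3028*y^2 + 16.5968*y + 11.525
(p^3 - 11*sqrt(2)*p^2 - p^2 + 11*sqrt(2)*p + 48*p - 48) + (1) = p^3 - 11*sqrt(2)*p^2 - p^2 + 11*sqrt(2)*p + 48*p - 47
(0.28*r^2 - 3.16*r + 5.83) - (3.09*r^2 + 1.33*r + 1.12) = -2.81*r^2 - 4.49*r + 4.71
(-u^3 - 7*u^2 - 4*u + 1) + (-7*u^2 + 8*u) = -u^3 - 14*u^2 + 4*u + 1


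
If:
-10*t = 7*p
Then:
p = -10*t/7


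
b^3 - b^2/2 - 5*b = b*(b - 5/2)*(b + 2)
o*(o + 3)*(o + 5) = o^3 + 8*o^2 + 15*o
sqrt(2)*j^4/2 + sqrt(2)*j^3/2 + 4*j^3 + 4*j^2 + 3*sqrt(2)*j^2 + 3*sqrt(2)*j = j*(j + sqrt(2))*(j + 3*sqrt(2))*(sqrt(2)*j/2 + sqrt(2)/2)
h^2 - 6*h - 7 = (h - 7)*(h + 1)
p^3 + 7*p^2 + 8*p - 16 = (p - 1)*(p + 4)^2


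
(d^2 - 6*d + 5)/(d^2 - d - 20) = (d - 1)/(d + 4)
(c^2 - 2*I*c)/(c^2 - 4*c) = (c - 2*I)/(c - 4)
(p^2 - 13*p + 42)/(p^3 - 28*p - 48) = (p - 7)/(p^2 + 6*p + 8)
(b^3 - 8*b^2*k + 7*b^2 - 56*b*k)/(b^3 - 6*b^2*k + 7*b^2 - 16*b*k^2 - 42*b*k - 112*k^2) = b/(b + 2*k)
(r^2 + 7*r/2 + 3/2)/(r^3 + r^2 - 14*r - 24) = (r + 1/2)/(r^2 - 2*r - 8)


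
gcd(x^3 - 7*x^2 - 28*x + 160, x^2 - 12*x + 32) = x^2 - 12*x + 32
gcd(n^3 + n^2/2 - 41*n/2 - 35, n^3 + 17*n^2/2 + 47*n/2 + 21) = n^2 + 11*n/2 + 7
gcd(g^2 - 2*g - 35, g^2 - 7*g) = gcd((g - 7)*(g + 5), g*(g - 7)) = g - 7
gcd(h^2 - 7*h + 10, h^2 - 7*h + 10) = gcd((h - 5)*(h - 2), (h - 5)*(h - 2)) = h^2 - 7*h + 10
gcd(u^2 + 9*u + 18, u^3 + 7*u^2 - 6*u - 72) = u + 6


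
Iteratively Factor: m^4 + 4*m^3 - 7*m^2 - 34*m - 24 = (m + 4)*(m^3 - 7*m - 6) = (m + 2)*(m + 4)*(m^2 - 2*m - 3) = (m - 3)*(m + 2)*(m + 4)*(m + 1)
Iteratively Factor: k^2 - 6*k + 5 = (k - 5)*(k - 1)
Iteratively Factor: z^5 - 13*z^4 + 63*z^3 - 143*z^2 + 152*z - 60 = (z - 2)*(z^4 - 11*z^3 + 41*z^2 - 61*z + 30) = (z - 3)*(z - 2)*(z^3 - 8*z^2 + 17*z - 10) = (z - 5)*(z - 3)*(z - 2)*(z^2 - 3*z + 2) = (z - 5)*(z - 3)*(z - 2)*(z - 1)*(z - 2)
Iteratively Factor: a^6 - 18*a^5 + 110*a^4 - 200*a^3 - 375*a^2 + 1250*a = (a - 5)*(a^5 - 13*a^4 + 45*a^3 + 25*a^2 - 250*a) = (a - 5)^2*(a^4 - 8*a^3 + 5*a^2 + 50*a) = a*(a - 5)^2*(a^3 - 8*a^2 + 5*a + 50) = a*(a - 5)^2*(a + 2)*(a^2 - 10*a + 25) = a*(a - 5)^3*(a + 2)*(a - 5)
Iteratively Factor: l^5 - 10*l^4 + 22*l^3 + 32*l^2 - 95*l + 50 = (l - 1)*(l^4 - 9*l^3 + 13*l^2 + 45*l - 50) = (l - 1)^2*(l^3 - 8*l^2 + 5*l + 50) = (l - 5)*(l - 1)^2*(l^2 - 3*l - 10) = (l - 5)^2*(l - 1)^2*(l + 2)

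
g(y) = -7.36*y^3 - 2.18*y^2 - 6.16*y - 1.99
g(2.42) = -133.97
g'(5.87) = -792.56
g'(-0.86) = -18.74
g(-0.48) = 1.28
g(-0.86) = 6.38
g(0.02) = -2.11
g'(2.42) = -146.02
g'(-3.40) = -246.58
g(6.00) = -1707.19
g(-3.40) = 283.03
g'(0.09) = -6.73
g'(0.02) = -6.26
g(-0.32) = -0.00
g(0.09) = -2.57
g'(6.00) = -827.20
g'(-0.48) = -9.15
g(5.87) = -1601.91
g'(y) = -22.08*y^2 - 4.36*y - 6.16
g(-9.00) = 5242.31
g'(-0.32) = -7.03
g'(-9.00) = -1755.40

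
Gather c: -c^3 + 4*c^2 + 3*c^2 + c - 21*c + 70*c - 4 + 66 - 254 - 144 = -c^3 + 7*c^2 + 50*c - 336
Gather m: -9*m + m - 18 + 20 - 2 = -8*m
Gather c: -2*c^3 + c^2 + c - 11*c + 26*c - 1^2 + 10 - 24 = -2*c^3 + c^2 + 16*c - 15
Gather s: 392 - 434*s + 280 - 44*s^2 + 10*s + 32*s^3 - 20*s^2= 32*s^3 - 64*s^2 - 424*s + 672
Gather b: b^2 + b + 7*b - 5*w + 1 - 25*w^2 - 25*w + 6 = b^2 + 8*b - 25*w^2 - 30*w + 7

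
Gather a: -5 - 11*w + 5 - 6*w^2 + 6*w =-6*w^2 - 5*w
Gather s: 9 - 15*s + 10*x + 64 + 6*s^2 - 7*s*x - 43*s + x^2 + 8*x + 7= 6*s^2 + s*(-7*x - 58) + x^2 + 18*x + 80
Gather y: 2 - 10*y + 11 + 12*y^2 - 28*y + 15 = 12*y^2 - 38*y + 28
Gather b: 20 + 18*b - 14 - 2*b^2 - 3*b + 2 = -2*b^2 + 15*b + 8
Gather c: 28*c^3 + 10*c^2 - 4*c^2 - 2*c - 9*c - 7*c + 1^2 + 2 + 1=28*c^3 + 6*c^2 - 18*c + 4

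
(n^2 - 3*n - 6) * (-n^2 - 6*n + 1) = -n^4 - 3*n^3 + 25*n^2 + 33*n - 6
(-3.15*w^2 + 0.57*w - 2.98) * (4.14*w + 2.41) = -13.041*w^3 - 5.2317*w^2 - 10.9635*w - 7.1818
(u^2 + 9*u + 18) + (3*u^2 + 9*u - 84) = 4*u^2 + 18*u - 66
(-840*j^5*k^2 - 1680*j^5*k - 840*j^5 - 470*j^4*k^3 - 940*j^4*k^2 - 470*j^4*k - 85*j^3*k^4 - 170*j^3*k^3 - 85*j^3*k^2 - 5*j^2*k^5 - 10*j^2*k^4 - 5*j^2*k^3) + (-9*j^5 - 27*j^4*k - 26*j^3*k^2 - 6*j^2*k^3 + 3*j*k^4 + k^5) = -840*j^5*k^2 - 1680*j^5*k - 849*j^5 - 470*j^4*k^3 - 940*j^4*k^2 - 497*j^4*k - 85*j^3*k^4 - 170*j^3*k^3 - 111*j^3*k^2 - 5*j^2*k^5 - 10*j^2*k^4 - 11*j^2*k^3 + 3*j*k^4 + k^5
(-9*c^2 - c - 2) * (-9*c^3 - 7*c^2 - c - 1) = 81*c^5 + 72*c^4 + 34*c^3 + 24*c^2 + 3*c + 2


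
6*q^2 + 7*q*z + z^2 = (q + z)*(6*q + z)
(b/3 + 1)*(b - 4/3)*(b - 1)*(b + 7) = b^4/3 + 23*b^3/9 - b^2/3 - 107*b/9 + 28/3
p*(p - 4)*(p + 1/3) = p^3 - 11*p^2/3 - 4*p/3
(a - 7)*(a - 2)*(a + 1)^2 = a^4 - 7*a^3 - 3*a^2 + 19*a + 14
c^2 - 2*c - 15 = (c - 5)*(c + 3)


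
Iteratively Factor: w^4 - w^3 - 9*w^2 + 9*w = (w - 1)*(w^3 - 9*w) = (w - 1)*(w + 3)*(w^2 - 3*w) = (w - 3)*(w - 1)*(w + 3)*(w)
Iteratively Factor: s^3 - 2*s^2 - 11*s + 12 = (s - 1)*(s^2 - s - 12) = (s - 4)*(s - 1)*(s + 3)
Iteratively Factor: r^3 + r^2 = (r + 1)*(r^2) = r*(r + 1)*(r)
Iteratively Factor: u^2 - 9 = (u - 3)*(u + 3)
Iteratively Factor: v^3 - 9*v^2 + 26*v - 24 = (v - 3)*(v^2 - 6*v + 8) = (v - 3)*(v - 2)*(v - 4)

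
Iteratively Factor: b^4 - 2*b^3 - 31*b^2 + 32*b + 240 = (b + 3)*(b^3 - 5*b^2 - 16*b + 80) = (b - 4)*(b + 3)*(b^2 - b - 20) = (b - 5)*(b - 4)*(b + 3)*(b + 4)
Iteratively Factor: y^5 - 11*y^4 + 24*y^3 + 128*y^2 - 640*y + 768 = (y - 4)*(y^4 - 7*y^3 - 4*y^2 + 112*y - 192) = (y - 4)^2*(y^3 - 3*y^2 - 16*y + 48) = (y - 4)^3*(y^2 + y - 12) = (y - 4)^3*(y - 3)*(y + 4)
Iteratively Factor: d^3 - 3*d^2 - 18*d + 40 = (d - 2)*(d^2 - d - 20) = (d - 2)*(d + 4)*(d - 5)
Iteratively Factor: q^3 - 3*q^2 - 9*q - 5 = (q + 1)*(q^2 - 4*q - 5) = (q - 5)*(q + 1)*(q + 1)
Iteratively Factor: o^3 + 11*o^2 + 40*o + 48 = (o + 4)*(o^2 + 7*o + 12) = (o + 3)*(o + 4)*(o + 4)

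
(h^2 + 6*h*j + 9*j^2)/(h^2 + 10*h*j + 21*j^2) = (h + 3*j)/(h + 7*j)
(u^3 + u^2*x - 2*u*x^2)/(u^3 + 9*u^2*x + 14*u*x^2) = (u - x)/(u + 7*x)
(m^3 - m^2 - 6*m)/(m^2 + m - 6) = m*(m^2 - m - 6)/(m^2 + m - 6)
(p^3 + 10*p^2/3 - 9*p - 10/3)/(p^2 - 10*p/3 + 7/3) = (3*p^3 + 10*p^2 - 27*p - 10)/(3*p^2 - 10*p + 7)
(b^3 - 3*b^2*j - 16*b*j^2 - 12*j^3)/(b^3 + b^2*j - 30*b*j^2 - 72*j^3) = (b^2 + 3*b*j + 2*j^2)/(b^2 + 7*b*j + 12*j^2)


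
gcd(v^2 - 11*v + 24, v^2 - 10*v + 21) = v - 3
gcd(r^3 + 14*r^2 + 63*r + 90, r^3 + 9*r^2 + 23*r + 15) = r^2 + 8*r + 15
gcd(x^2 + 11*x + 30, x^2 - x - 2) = 1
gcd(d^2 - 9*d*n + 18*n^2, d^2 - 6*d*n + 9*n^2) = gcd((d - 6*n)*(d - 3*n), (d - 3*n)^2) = d - 3*n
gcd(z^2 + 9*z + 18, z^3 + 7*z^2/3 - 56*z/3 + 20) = z + 6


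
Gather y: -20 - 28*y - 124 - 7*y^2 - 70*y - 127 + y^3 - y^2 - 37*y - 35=y^3 - 8*y^2 - 135*y - 306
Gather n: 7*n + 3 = 7*n + 3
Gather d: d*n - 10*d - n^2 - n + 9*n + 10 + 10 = d*(n - 10) - n^2 + 8*n + 20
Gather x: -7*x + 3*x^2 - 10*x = 3*x^2 - 17*x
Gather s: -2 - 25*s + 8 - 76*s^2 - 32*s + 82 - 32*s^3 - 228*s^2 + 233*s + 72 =-32*s^3 - 304*s^2 + 176*s + 160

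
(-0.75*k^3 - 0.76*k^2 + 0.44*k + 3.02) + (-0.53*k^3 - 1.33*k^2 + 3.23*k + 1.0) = -1.28*k^3 - 2.09*k^2 + 3.67*k + 4.02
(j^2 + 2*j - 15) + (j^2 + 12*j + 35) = 2*j^2 + 14*j + 20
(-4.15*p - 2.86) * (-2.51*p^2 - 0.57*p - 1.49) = 10.4165*p^3 + 9.5441*p^2 + 7.8137*p + 4.2614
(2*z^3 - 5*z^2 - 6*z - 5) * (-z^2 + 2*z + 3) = -2*z^5 + 9*z^4 + 2*z^3 - 22*z^2 - 28*z - 15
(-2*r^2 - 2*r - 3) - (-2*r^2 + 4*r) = -6*r - 3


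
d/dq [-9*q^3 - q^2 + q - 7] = -27*q^2 - 2*q + 1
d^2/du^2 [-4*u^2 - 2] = -8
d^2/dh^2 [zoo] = 0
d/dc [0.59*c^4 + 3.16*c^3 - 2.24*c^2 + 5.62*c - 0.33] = 2.36*c^3 + 9.48*c^2 - 4.48*c + 5.62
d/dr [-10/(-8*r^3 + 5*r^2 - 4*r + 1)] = 20*(-12*r^2 + 5*r - 2)/(8*r^3 - 5*r^2 + 4*r - 1)^2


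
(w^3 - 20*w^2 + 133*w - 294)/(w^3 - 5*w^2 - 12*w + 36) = (w^2 - 14*w + 49)/(w^2 + w - 6)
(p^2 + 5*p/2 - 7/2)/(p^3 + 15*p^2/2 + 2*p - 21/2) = (2*p + 7)/(2*p^2 + 17*p + 21)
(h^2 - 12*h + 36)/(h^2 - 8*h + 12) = (h - 6)/(h - 2)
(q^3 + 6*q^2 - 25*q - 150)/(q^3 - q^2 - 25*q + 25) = (q + 6)/(q - 1)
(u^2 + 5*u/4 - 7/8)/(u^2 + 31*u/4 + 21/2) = (u - 1/2)/(u + 6)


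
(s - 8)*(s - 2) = s^2 - 10*s + 16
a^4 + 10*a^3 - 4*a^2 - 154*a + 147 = (a - 3)*(a - 1)*(a + 7)^2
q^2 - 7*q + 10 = (q - 5)*(q - 2)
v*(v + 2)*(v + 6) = v^3 + 8*v^2 + 12*v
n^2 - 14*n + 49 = (n - 7)^2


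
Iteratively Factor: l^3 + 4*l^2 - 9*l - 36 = (l + 3)*(l^2 + l - 12) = (l - 3)*(l + 3)*(l + 4)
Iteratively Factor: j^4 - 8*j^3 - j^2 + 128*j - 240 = (j - 4)*(j^3 - 4*j^2 - 17*j + 60) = (j - 4)*(j - 3)*(j^2 - j - 20) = (j - 4)*(j - 3)*(j + 4)*(j - 5)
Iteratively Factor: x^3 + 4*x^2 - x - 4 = (x - 1)*(x^2 + 5*x + 4) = (x - 1)*(x + 1)*(x + 4)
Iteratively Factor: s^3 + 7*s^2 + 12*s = (s + 3)*(s^2 + 4*s) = (s + 3)*(s + 4)*(s)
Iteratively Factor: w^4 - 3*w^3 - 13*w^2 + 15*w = (w - 5)*(w^3 + 2*w^2 - 3*w) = w*(w - 5)*(w^2 + 2*w - 3) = w*(w - 5)*(w + 3)*(w - 1)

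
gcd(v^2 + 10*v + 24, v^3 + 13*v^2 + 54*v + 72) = v^2 + 10*v + 24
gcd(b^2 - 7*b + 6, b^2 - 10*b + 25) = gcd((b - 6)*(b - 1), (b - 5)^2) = 1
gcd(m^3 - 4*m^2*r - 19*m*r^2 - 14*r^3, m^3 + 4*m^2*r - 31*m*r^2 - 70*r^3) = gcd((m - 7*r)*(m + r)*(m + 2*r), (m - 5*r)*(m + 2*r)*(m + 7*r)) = m + 2*r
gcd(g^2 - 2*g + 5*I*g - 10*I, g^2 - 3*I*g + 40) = g + 5*I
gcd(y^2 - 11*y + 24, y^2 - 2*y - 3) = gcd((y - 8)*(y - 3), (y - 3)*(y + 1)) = y - 3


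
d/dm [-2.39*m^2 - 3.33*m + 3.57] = -4.78*m - 3.33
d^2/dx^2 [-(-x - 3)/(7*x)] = 6/(7*x^3)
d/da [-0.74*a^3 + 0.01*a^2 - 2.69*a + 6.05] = -2.22*a^2 + 0.02*a - 2.69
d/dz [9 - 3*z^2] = -6*z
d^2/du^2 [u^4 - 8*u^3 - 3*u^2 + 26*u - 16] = 12*u^2 - 48*u - 6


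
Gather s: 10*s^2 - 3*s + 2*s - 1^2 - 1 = 10*s^2 - s - 2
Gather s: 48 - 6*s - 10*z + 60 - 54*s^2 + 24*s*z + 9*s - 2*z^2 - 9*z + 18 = -54*s^2 + s*(24*z + 3) - 2*z^2 - 19*z + 126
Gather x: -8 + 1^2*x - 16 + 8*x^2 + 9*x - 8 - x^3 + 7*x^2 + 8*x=-x^3 + 15*x^2 + 18*x - 32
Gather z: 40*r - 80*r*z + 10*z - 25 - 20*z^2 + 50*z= 40*r - 20*z^2 + z*(60 - 80*r) - 25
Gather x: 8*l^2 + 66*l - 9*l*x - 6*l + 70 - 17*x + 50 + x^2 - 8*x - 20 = 8*l^2 + 60*l + x^2 + x*(-9*l - 25) + 100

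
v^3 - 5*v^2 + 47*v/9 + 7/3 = (v - 3)*(v - 7/3)*(v + 1/3)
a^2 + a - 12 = (a - 3)*(a + 4)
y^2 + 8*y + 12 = (y + 2)*(y + 6)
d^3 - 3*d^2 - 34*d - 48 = (d - 8)*(d + 2)*(d + 3)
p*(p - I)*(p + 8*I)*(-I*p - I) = -I*p^4 + 7*p^3 - I*p^3 + 7*p^2 - 8*I*p^2 - 8*I*p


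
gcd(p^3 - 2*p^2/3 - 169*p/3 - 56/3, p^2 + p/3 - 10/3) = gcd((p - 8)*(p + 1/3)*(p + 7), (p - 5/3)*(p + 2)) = 1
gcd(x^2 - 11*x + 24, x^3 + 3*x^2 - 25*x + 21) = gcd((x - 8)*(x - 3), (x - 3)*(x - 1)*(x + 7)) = x - 3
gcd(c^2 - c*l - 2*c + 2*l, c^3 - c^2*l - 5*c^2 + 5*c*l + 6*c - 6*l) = c^2 - c*l - 2*c + 2*l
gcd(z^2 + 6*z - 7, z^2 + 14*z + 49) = z + 7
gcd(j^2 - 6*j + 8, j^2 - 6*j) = 1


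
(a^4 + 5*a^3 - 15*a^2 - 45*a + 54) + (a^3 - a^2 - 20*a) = a^4 + 6*a^3 - 16*a^2 - 65*a + 54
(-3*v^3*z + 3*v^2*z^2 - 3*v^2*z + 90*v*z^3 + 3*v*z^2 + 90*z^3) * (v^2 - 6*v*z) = -3*v^5*z + 21*v^4*z^2 - 3*v^4*z + 72*v^3*z^3 + 21*v^3*z^2 - 540*v^2*z^4 + 72*v^2*z^3 - 540*v*z^4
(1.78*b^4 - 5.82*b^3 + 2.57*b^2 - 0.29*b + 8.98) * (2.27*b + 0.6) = 4.0406*b^5 - 12.1434*b^4 + 2.3419*b^3 + 0.8837*b^2 + 20.2106*b + 5.388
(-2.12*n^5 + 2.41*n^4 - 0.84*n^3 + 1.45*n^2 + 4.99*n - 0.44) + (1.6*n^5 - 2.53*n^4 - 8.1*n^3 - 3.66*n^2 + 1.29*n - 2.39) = -0.52*n^5 - 0.12*n^4 - 8.94*n^3 - 2.21*n^2 + 6.28*n - 2.83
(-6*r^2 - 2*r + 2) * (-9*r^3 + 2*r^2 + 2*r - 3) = 54*r^5 + 6*r^4 - 34*r^3 + 18*r^2 + 10*r - 6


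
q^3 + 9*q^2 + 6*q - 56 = (q - 2)*(q + 4)*(q + 7)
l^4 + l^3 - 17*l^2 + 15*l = l*(l - 3)*(l - 1)*(l + 5)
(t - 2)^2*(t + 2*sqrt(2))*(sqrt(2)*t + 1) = sqrt(2)*t^4 - 4*sqrt(2)*t^3 + 5*t^3 - 20*t^2 + 6*sqrt(2)*t^2 - 8*sqrt(2)*t + 20*t + 8*sqrt(2)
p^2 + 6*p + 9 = (p + 3)^2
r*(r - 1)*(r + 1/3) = r^3 - 2*r^2/3 - r/3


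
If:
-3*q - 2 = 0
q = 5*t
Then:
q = -2/3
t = -2/15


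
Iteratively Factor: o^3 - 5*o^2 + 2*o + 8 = (o - 4)*(o^2 - o - 2) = (o - 4)*(o - 2)*(o + 1)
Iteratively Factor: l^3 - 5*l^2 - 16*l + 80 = (l + 4)*(l^2 - 9*l + 20) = (l - 4)*(l + 4)*(l - 5)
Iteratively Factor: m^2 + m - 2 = (m + 2)*(m - 1)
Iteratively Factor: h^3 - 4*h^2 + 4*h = (h - 2)*(h^2 - 2*h) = h*(h - 2)*(h - 2)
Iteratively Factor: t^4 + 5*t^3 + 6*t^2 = (t)*(t^3 + 5*t^2 + 6*t) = t*(t + 3)*(t^2 + 2*t) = t^2*(t + 3)*(t + 2)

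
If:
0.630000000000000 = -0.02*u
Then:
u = -31.50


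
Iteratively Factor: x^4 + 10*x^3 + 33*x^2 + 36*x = (x)*(x^3 + 10*x^2 + 33*x + 36) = x*(x + 4)*(x^2 + 6*x + 9) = x*(x + 3)*(x + 4)*(x + 3)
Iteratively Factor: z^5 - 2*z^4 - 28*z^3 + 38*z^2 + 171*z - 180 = (z - 1)*(z^4 - z^3 - 29*z^2 + 9*z + 180) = (z - 1)*(z + 3)*(z^3 - 4*z^2 - 17*z + 60) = (z - 1)*(z + 3)*(z + 4)*(z^2 - 8*z + 15) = (z - 5)*(z - 1)*(z + 3)*(z + 4)*(z - 3)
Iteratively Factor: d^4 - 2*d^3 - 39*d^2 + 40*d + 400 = (d + 4)*(d^3 - 6*d^2 - 15*d + 100) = (d + 4)^2*(d^2 - 10*d + 25) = (d - 5)*(d + 4)^2*(d - 5)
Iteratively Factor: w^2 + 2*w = (w)*(w + 2)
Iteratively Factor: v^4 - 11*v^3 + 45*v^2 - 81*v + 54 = (v - 2)*(v^3 - 9*v^2 + 27*v - 27) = (v - 3)*(v - 2)*(v^2 - 6*v + 9) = (v - 3)^2*(v - 2)*(v - 3)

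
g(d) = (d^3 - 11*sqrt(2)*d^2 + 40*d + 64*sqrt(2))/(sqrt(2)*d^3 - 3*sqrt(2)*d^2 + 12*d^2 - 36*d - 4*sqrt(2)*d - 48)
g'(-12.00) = 1.22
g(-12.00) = 4.98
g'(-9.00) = 56.55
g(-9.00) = 29.83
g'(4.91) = -0.80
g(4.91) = 0.30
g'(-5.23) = 1.44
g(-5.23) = -3.82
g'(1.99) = 0.02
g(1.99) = -1.31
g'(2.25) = -0.05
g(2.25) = -1.31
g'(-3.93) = 0.78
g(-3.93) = -2.46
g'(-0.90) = 64.38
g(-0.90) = -7.83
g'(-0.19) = 1.15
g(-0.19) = -2.07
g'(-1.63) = 1.91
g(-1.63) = -0.59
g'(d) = (3*d^2 - 22*sqrt(2)*d + 40)/(sqrt(2)*d^3 - 3*sqrt(2)*d^2 + 12*d^2 - 36*d - 4*sqrt(2)*d - 48) + (d^3 - 11*sqrt(2)*d^2 + 40*d + 64*sqrt(2))*(-3*sqrt(2)*d^2 - 24*d + 6*sqrt(2)*d + 4*sqrt(2) + 36)/(sqrt(2)*d^3 - 3*sqrt(2)*d^2 + 12*d^2 - 36*d - 4*sqrt(2)*d - 48)^2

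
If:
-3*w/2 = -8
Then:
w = 16/3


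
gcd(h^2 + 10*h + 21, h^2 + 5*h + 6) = h + 3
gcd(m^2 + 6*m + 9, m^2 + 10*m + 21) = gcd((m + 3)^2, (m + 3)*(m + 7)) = m + 3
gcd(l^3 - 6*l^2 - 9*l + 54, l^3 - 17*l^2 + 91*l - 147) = l - 3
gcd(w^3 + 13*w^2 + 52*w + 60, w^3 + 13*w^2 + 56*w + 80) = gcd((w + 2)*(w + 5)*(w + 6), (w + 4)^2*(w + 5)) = w + 5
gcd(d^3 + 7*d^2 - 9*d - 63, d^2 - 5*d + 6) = d - 3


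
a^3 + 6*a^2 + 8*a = a*(a + 2)*(a + 4)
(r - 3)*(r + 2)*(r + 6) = r^3 + 5*r^2 - 12*r - 36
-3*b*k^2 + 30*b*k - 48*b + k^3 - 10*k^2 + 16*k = (-3*b + k)*(k - 8)*(k - 2)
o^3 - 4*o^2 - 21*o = o*(o - 7)*(o + 3)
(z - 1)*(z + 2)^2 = z^3 + 3*z^2 - 4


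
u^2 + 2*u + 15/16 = (u + 3/4)*(u + 5/4)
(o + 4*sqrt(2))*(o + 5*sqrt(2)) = o^2 + 9*sqrt(2)*o + 40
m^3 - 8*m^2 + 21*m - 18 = (m - 3)^2*(m - 2)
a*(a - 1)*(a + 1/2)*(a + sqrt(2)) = a^4 - a^3/2 + sqrt(2)*a^3 - sqrt(2)*a^2/2 - a^2/2 - sqrt(2)*a/2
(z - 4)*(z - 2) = z^2 - 6*z + 8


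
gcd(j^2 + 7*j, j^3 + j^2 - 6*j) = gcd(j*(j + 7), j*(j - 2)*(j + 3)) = j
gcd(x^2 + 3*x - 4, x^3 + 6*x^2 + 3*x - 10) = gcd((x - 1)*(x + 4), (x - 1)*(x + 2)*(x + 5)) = x - 1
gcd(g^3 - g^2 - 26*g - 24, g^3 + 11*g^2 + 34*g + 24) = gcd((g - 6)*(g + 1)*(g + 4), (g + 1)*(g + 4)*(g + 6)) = g^2 + 5*g + 4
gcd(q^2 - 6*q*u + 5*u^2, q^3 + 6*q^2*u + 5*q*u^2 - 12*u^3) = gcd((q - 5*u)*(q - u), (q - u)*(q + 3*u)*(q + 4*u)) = q - u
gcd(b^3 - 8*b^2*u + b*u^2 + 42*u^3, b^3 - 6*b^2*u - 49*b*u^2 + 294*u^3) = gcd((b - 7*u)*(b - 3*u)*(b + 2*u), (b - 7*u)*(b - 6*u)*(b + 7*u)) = -b + 7*u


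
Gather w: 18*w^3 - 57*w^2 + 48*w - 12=18*w^3 - 57*w^2 + 48*w - 12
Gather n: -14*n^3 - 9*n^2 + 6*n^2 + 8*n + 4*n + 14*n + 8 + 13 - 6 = -14*n^3 - 3*n^2 + 26*n + 15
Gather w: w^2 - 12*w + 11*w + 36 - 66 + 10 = w^2 - w - 20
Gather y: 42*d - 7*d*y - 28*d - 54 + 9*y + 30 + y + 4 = 14*d + y*(10 - 7*d) - 20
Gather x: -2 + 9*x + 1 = 9*x - 1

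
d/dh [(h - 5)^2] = 2*h - 10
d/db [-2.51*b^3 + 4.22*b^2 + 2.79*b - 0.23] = -7.53*b^2 + 8.44*b + 2.79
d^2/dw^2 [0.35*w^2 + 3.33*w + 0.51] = 0.700000000000000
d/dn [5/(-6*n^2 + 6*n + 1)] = 30*(2*n - 1)/(-6*n^2 + 6*n + 1)^2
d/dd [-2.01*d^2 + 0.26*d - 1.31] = 0.26 - 4.02*d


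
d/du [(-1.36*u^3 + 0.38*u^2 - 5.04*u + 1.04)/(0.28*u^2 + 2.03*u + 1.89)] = (-0.3808*u^4 - 5.5216*u^3 - 5.5286*u^2 + 0.854000000000001*u - 11.6368)/(0.0784*u^4 + 1.1368*u^3 + 5.1793*u^2 + 7.6734*u + 3.5721)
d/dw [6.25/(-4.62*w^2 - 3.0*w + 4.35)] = (57.75*w + 18.75)/(4.62*w^2 + 3.0*w - 4.35)^2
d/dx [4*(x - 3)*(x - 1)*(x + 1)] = 12*x^2 - 24*x - 4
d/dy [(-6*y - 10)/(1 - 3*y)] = -36/(3*y - 1)^2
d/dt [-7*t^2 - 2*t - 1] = -14*t - 2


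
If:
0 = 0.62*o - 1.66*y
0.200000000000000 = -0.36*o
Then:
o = -0.56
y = -0.21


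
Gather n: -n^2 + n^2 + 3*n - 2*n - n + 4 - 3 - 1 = 0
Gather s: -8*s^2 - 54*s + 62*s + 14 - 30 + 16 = -8*s^2 + 8*s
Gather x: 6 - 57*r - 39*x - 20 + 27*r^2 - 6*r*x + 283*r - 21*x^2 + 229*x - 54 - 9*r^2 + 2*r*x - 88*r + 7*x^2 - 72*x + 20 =18*r^2 + 138*r - 14*x^2 + x*(118 - 4*r) - 48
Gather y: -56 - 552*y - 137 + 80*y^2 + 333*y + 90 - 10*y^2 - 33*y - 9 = 70*y^2 - 252*y - 112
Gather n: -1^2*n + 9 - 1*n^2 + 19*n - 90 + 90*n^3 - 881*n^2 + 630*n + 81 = 90*n^3 - 882*n^2 + 648*n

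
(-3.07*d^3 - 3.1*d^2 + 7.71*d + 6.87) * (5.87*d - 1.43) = -18.0209*d^4 - 13.8069*d^3 + 49.6907*d^2 + 29.3016*d - 9.8241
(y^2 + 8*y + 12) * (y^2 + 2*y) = y^4 + 10*y^3 + 28*y^2 + 24*y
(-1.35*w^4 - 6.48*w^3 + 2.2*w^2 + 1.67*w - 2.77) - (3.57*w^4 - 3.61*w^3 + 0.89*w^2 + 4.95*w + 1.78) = -4.92*w^4 - 2.87*w^3 + 1.31*w^2 - 3.28*w - 4.55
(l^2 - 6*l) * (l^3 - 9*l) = l^5 - 6*l^4 - 9*l^3 + 54*l^2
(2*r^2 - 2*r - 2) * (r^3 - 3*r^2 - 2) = 2*r^5 - 8*r^4 + 4*r^3 + 2*r^2 + 4*r + 4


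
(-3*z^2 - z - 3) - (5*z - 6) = -3*z^2 - 6*z + 3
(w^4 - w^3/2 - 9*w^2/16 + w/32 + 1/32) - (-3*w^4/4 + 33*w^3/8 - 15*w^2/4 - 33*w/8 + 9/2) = 7*w^4/4 - 37*w^3/8 + 51*w^2/16 + 133*w/32 - 143/32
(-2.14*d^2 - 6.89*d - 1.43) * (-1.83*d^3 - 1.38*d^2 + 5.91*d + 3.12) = 3.9162*d^5 + 15.5619*d^4 - 0.522300000000003*d^3 - 45.4233*d^2 - 29.9481*d - 4.4616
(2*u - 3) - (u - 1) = u - 2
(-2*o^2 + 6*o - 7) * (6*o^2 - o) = -12*o^4 + 38*o^3 - 48*o^2 + 7*o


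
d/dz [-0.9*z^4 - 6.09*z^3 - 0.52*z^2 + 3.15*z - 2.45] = -3.6*z^3 - 18.27*z^2 - 1.04*z + 3.15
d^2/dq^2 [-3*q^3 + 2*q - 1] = -18*q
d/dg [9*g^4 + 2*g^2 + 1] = 36*g^3 + 4*g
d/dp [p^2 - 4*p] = 2*p - 4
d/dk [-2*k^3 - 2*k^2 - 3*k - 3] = -6*k^2 - 4*k - 3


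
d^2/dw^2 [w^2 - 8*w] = 2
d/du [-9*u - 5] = -9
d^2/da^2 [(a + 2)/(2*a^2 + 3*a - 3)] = 2*((a + 2)*(4*a + 3)^2 - (6*a + 7)*(2*a^2 + 3*a - 3))/(2*a^2 + 3*a - 3)^3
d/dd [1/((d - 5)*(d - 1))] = 2*(3 - d)/(d^4 - 12*d^3 + 46*d^2 - 60*d + 25)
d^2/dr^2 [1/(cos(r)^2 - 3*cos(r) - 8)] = (4*sin(r)^4 - 43*sin(r)^2 - 51*cos(r)/4 - 9*cos(3*r)/4 + 5)/(sin(r)^2 + 3*cos(r) + 7)^3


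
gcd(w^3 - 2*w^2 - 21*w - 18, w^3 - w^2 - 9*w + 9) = w + 3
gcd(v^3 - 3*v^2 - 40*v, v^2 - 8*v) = v^2 - 8*v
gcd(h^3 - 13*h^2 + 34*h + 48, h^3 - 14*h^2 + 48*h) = h^2 - 14*h + 48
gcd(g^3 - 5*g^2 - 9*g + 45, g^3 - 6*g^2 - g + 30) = g^2 - 8*g + 15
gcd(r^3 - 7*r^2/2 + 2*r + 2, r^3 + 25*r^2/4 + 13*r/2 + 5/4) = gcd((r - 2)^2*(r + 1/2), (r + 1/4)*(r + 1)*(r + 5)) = 1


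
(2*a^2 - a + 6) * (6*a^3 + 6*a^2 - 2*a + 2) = 12*a^5 + 6*a^4 + 26*a^3 + 42*a^2 - 14*a + 12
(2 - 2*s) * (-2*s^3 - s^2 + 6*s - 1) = 4*s^4 - 2*s^3 - 14*s^2 + 14*s - 2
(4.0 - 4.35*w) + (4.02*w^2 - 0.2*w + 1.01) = 4.02*w^2 - 4.55*w + 5.01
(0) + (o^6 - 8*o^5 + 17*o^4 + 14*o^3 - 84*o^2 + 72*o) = o^6 - 8*o^5 + 17*o^4 + 14*o^3 - 84*o^2 + 72*o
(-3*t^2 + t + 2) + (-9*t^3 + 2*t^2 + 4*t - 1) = -9*t^3 - t^2 + 5*t + 1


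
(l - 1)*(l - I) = l^2 - l - I*l + I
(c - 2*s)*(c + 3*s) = c^2 + c*s - 6*s^2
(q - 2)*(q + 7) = q^2 + 5*q - 14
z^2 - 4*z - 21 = (z - 7)*(z + 3)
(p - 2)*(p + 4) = p^2 + 2*p - 8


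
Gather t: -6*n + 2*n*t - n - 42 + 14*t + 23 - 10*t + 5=-7*n + t*(2*n + 4) - 14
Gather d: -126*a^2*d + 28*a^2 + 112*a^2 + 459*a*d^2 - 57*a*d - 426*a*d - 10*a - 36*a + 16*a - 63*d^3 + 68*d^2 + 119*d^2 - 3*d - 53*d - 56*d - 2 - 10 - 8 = 140*a^2 - 30*a - 63*d^3 + d^2*(459*a + 187) + d*(-126*a^2 - 483*a - 112) - 20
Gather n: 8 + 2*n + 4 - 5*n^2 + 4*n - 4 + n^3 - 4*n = n^3 - 5*n^2 + 2*n + 8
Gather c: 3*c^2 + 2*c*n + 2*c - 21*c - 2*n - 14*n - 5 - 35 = 3*c^2 + c*(2*n - 19) - 16*n - 40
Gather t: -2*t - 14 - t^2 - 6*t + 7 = -t^2 - 8*t - 7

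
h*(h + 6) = h^2 + 6*h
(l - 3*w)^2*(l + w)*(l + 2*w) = l^4 - 3*l^3*w - 7*l^2*w^2 + 15*l*w^3 + 18*w^4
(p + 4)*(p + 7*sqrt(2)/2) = p^2 + 4*p + 7*sqrt(2)*p/2 + 14*sqrt(2)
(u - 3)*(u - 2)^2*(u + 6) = u^4 - u^3 - 26*u^2 + 84*u - 72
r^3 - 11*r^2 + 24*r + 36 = (r - 6)^2*(r + 1)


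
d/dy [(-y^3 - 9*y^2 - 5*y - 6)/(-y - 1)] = (2*y^3 + 12*y^2 + 18*y - 1)/(y^2 + 2*y + 1)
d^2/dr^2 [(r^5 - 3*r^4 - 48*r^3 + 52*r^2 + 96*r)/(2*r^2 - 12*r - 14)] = (3*r^4 - 60*r^3 + 378*r^2 - 588*r - 1484)/(r^3 - 21*r^2 + 147*r - 343)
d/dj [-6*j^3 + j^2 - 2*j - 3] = -18*j^2 + 2*j - 2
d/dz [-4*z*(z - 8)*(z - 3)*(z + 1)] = -16*z^3 + 120*z^2 - 104*z - 96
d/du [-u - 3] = -1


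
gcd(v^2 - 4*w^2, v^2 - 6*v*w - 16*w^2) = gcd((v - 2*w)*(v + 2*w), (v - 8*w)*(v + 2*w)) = v + 2*w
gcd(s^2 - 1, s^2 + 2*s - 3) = s - 1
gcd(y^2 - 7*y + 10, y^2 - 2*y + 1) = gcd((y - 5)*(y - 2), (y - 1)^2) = 1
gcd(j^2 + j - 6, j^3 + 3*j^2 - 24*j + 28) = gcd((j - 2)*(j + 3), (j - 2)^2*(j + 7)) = j - 2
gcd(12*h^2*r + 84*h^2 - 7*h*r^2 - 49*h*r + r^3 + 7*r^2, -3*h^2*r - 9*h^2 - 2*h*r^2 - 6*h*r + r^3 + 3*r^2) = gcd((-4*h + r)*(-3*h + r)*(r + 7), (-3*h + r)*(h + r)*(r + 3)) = -3*h + r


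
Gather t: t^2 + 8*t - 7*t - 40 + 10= t^2 + t - 30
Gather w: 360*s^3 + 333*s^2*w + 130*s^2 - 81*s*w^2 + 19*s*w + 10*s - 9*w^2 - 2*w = 360*s^3 + 130*s^2 + 10*s + w^2*(-81*s - 9) + w*(333*s^2 + 19*s - 2)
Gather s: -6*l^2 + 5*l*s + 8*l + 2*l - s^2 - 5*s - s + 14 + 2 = -6*l^2 + 10*l - s^2 + s*(5*l - 6) + 16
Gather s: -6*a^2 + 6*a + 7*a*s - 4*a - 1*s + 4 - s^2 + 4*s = -6*a^2 + 2*a - s^2 + s*(7*a + 3) + 4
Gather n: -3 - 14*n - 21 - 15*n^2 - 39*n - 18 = -15*n^2 - 53*n - 42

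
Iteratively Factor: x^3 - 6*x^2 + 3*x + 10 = (x - 2)*(x^2 - 4*x - 5) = (x - 5)*(x - 2)*(x + 1)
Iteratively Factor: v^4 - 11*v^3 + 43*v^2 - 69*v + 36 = (v - 3)*(v^3 - 8*v^2 + 19*v - 12) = (v - 3)*(v - 1)*(v^2 - 7*v + 12) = (v - 3)^2*(v - 1)*(v - 4)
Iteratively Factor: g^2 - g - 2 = (g + 1)*(g - 2)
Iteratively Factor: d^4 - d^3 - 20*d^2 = (d + 4)*(d^3 - 5*d^2) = (d - 5)*(d + 4)*(d^2) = d*(d - 5)*(d + 4)*(d)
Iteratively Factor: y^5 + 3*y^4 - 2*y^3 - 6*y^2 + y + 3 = (y + 1)*(y^4 + 2*y^3 - 4*y^2 - 2*y + 3) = (y + 1)*(y + 3)*(y^3 - y^2 - y + 1) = (y - 1)*(y + 1)*(y + 3)*(y^2 - 1) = (y - 1)^2*(y + 1)*(y + 3)*(y + 1)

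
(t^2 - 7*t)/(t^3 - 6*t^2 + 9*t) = (t - 7)/(t^2 - 6*t + 9)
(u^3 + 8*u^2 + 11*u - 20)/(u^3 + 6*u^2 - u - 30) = (u^2 + 3*u - 4)/(u^2 + u - 6)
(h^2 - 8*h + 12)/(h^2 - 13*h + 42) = (h - 2)/(h - 7)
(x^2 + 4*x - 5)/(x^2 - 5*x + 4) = (x + 5)/(x - 4)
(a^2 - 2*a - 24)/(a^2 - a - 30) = (a + 4)/(a + 5)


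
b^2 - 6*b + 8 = (b - 4)*(b - 2)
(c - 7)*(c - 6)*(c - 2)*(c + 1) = c^4 - 14*c^3 + 53*c^2 - 16*c - 84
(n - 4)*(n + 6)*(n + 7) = n^3 + 9*n^2 - 10*n - 168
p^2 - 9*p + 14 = (p - 7)*(p - 2)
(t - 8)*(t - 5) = t^2 - 13*t + 40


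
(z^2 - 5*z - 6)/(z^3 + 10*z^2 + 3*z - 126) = (z^2 - 5*z - 6)/(z^3 + 10*z^2 + 3*z - 126)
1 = 1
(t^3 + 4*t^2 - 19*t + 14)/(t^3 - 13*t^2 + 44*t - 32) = (t^2 + 5*t - 14)/(t^2 - 12*t + 32)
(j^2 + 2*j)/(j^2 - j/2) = 2*(j + 2)/(2*j - 1)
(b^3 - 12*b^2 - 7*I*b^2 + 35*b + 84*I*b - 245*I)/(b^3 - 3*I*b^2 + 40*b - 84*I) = (b^2 - 12*b + 35)/(b^2 + 4*I*b + 12)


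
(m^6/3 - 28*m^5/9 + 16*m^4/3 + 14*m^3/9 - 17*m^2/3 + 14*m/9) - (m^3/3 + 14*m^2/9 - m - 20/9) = m^6/3 - 28*m^5/9 + 16*m^4/3 + 11*m^3/9 - 65*m^2/9 + 23*m/9 + 20/9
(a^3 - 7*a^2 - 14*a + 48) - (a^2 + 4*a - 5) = a^3 - 8*a^2 - 18*a + 53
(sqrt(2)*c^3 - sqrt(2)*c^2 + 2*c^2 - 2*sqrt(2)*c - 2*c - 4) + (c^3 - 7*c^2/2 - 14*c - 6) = c^3 + sqrt(2)*c^3 - 3*c^2/2 - sqrt(2)*c^2 - 16*c - 2*sqrt(2)*c - 10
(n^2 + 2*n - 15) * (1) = n^2 + 2*n - 15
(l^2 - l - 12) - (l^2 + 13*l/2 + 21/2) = -15*l/2 - 45/2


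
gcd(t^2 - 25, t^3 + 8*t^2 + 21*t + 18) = 1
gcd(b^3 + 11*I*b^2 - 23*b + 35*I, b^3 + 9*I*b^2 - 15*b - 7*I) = b + 7*I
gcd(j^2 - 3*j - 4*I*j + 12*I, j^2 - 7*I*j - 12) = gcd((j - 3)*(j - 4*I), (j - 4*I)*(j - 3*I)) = j - 4*I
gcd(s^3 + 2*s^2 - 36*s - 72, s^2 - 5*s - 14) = s + 2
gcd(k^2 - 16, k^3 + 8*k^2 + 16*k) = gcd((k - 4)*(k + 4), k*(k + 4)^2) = k + 4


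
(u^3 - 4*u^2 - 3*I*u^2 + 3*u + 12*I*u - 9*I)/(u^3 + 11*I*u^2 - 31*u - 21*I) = (u^3 + u^2*(-4 - 3*I) + u*(3 + 12*I) - 9*I)/(u^3 + 11*I*u^2 - 31*u - 21*I)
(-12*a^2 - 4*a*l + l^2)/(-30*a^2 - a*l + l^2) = (2*a + l)/(5*a + l)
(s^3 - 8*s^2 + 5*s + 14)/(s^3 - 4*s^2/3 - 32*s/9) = 9*(-s^3 + 8*s^2 - 5*s - 14)/(s*(-9*s^2 + 12*s + 32))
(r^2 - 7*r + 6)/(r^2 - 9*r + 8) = (r - 6)/(r - 8)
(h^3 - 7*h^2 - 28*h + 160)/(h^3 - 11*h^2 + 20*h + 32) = (h + 5)/(h + 1)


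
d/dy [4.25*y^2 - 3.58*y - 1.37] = 8.5*y - 3.58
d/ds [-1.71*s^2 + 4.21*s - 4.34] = 4.21 - 3.42*s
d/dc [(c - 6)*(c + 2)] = 2*c - 4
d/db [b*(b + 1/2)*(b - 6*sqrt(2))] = 3*b^2 - 12*sqrt(2)*b + b - 3*sqrt(2)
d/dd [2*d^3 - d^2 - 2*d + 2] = 6*d^2 - 2*d - 2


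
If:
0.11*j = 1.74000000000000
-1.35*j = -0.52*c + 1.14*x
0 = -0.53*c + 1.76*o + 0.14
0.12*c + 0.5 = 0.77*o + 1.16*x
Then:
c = 34.77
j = 15.82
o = 10.39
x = -2.87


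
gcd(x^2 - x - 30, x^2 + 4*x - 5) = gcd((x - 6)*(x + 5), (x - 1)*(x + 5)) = x + 5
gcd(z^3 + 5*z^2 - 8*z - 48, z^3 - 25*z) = 1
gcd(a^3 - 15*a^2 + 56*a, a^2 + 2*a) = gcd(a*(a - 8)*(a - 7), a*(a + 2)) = a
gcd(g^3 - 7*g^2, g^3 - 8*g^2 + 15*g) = g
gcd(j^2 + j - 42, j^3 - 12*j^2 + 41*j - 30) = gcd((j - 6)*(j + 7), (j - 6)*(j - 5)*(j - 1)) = j - 6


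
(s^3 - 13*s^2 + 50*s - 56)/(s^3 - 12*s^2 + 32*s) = (s^2 - 9*s + 14)/(s*(s - 8))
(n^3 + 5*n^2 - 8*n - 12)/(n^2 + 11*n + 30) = (n^2 - n - 2)/(n + 5)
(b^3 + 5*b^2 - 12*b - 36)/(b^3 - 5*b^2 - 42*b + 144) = (b + 2)/(b - 8)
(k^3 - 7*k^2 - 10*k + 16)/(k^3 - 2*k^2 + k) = (k^2 - 6*k - 16)/(k*(k - 1))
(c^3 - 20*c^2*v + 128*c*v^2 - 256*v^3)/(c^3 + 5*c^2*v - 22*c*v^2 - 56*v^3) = (c^2 - 16*c*v + 64*v^2)/(c^2 + 9*c*v + 14*v^2)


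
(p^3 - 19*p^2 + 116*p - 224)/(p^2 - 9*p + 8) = (p^2 - 11*p + 28)/(p - 1)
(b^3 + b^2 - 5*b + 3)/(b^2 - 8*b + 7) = (b^2 + 2*b - 3)/(b - 7)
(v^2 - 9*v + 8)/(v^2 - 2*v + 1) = (v - 8)/(v - 1)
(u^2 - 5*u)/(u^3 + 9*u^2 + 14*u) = (u - 5)/(u^2 + 9*u + 14)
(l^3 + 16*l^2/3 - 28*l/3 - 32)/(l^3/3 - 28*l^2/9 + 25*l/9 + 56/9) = 3*(3*l^3 + 16*l^2 - 28*l - 96)/(3*l^3 - 28*l^2 + 25*l + 56)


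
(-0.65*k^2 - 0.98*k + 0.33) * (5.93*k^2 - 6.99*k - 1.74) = -3.8545*k^4 - 1.2679*k^3 + 9.9381*k^2 - 0.6015*k - 0.5742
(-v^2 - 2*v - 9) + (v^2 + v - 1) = -v - 10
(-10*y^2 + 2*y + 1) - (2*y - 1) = 2 - 10*y^2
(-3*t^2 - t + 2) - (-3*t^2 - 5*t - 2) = 4*t + 4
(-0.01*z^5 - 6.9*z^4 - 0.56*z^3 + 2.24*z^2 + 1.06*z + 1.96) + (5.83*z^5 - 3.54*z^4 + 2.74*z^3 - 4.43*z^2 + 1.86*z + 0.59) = 5.82*z^5 - 10.44*z^4 + 2.18*z^3 - 2.19*z^2 + 2.92*z + 2.55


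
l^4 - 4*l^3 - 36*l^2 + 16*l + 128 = (l - 8)*(l - 2)*(l + 2)*(l + 4)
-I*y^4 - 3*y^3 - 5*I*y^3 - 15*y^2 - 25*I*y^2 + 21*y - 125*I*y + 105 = (y + 5)*(y - 7*I)*(y + 3*I)*(-I*y + 1)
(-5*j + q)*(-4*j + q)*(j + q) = 20*j^3 + 11*j^2*q - 8*j*q^2 + q^3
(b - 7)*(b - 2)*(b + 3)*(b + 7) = b^4 + b^3 - 55*b^2 - 49*b + 294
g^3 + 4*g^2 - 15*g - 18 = (g - 3)*(g + 1)*(g + 6)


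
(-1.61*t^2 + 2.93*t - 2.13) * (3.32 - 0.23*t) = 0.3703*t^3 - 6.0191*t^2 + 10.2175*t - 7.0716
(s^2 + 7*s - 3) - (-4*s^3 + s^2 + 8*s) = 4*s^3 - s - 3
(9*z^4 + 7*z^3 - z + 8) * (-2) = -18*z^4 - 14*z^3 + 2*z - 16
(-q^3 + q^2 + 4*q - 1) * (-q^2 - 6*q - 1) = q^5 + 5*q^4 - 9*q^3 - 24*q^2 + 2*q + 1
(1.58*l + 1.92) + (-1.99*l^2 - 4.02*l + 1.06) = -1.99*l^2 - 2.44*l + 2.98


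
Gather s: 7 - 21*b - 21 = -21*b - 14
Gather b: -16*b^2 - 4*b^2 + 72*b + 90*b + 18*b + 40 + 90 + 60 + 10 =-20*b^2 + 180*b + 200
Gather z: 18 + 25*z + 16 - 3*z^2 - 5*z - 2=-3*z^2 + 20*z + 32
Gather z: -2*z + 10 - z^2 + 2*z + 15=25 - z^2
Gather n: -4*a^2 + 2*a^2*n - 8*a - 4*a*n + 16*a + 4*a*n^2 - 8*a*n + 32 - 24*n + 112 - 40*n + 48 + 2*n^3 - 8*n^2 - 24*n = -4*a^2 + 8*a + 2*n^3 + n^2*(4*a - 8) + n*(2*a^2 - 12*a - 88) + 192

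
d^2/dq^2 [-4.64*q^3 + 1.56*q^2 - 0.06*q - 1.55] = 3.12 - 27.84*q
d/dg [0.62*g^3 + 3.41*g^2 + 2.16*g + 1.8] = 1.86*g^2 + 6.82*g + 2.16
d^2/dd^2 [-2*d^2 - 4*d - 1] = -4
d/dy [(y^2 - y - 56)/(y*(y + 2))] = (3*y^2 + 112*y + 112)/(y^2*(y^2 + 4*y + 4))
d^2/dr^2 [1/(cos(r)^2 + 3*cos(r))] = (-(1 - cos(2*r))^2 + 45*cos(r)/4 - 11*cos(2*r)/2 - 9*cos(3*r)/4 + 33/2)/((cos(r) + 3)^3*cos(r)^3)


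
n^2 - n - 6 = (n - 3)*(n + 2)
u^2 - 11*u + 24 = (u - 8)*(u - 3)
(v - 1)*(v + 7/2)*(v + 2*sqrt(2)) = v^3 + 5*v^2/2 + 2*sqrt(2)*v^2 - 7*v/2 + 5*sqrt(2)*v - 7*sqrt(2)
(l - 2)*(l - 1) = l^2 - 3*l + 2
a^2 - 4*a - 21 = (a - 7)*(a + 3)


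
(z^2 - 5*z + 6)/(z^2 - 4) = (z - 3)/(z + 2)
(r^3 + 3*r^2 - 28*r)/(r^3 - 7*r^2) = (r^2 + 3*r - 28)/(r*(r - 7))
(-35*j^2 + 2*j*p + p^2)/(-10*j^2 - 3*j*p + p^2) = (7*j + p)/(2*j + p)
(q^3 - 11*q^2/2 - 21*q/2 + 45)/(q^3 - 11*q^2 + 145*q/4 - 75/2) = 2*(q + 3)/(2*q - 5)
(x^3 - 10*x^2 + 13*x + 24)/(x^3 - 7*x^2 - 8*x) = (x - 3)/x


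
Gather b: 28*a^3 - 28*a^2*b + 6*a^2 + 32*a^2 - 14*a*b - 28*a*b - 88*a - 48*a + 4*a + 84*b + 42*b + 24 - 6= 28*a^3 + 38*a^2 - 132*a + b*(-28*a^2 - 42*a + 126) + 18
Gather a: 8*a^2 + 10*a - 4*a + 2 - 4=8*a^2 + 6*a - 2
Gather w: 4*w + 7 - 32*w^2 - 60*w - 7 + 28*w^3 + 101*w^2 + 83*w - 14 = 28*w^3 + 69*w^2 + 27*w - 14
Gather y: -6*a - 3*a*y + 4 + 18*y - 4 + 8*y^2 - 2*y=-6*a + 8*y^2 + y*(16 - 3*a)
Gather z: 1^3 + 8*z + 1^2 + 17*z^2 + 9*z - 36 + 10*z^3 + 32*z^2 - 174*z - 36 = 10*z^3 + 49*z^2 - 157*z - 70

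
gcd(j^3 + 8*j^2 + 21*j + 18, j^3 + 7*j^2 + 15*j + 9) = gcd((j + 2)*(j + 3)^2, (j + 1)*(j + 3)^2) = j^2 + 6*j + 9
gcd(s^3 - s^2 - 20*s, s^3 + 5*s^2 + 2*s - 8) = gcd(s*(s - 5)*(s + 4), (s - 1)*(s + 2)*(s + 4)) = s + 4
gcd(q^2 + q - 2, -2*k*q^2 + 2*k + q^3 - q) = q - 1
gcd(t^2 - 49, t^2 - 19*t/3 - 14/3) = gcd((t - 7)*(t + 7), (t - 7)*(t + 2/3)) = t - 7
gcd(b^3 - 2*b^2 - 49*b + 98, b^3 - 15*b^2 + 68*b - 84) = b^2 - 9*b + 14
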